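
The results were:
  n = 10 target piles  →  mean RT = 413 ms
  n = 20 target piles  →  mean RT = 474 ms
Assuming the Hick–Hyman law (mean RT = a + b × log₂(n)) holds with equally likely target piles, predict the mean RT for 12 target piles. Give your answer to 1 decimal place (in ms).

429.0 ms

With log₂ n on the abscissa the relation is linear; from the two conditions:
  b = (474 − 413) / (log₂ 20 − log₂ 10) = 61 / (4.3219 − 3.3219) = 61.000 ms/bit
  a = 413 − 61.000 × 3.3219 = 210.362 ms
Then RT(12) = 210.362 + 61.000 × log₂ 12 = 210.362 + 61.000 × 3.5850 ≈ 429.045 ms.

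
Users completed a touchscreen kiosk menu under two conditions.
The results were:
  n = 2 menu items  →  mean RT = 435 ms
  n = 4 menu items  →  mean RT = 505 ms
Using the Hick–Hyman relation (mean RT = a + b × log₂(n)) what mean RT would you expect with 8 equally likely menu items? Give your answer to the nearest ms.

With log₂ n on the abscissa the relation is linear; from the two conditions:
  b = (505 − 435) / (log₂ 4 − log₂ 2) = 70 / (2 − 1) = 70 ms/bit
  a = 435 − 70 × 1 = 365 ms
Then RT(8) = 365 + 70 × log₂ 8 = 365 + 70 × 3 ≈ 575.000 ms.

575 ms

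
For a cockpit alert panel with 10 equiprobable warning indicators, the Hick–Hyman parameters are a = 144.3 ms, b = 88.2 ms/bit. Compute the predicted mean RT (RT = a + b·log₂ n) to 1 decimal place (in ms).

log₂(10) = 3.3219 bits, so RT = 144.3 + 88.2 × 3.3219 ≈ 437.294 ms.

437.3 ms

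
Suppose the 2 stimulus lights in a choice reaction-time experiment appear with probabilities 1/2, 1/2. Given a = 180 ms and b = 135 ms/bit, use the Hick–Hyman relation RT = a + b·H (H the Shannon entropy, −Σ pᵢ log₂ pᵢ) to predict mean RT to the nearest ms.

H = −Σ pᵢ log₂ pᵢ = 0.5·1 + 0.5·1 = 1.000 bits.
RT = 180 + 135 × 1.000 = 315.00 ms.

315 ms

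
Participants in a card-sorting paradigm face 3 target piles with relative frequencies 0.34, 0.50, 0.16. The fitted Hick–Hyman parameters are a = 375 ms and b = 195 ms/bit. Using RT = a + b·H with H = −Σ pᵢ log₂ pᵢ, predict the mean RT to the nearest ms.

658 ms

Entropy contributions −pᵢ log₂ pᵢ: 0.5292, 0.5000, 0.4230; sum H = 1.4522 bits.
RT = a + bH = 375 + 195·1.4522 = 658.18 ms.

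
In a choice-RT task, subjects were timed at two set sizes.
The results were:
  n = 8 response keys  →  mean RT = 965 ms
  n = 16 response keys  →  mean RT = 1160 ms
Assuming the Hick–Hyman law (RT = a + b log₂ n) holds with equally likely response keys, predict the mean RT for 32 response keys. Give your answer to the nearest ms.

1355 ms

With log₂ n on the abscissa the relation is linear; from the two conditions:
  b = (1160 − 965) / (log₂ 16 − log₂ 8) = 195 / (4 − 3) = 195 ms/bit
  a = 965 − 195 × 3 = 380 ms
Then RT(32) = 380 + 195 × log₂ 32 = 380 + 195 × 5 ≈ 1355.000 ms.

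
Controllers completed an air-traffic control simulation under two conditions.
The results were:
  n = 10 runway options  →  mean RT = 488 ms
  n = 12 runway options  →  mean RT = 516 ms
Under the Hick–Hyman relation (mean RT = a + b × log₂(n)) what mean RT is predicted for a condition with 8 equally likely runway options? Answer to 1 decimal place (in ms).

453.7 ms

RT is linear in log₂ n, so two points fix the line:
  b = (516 − 488) / (log₂ 12 − log₂ 10) = 28 / (3.5850 − 3.3219) = 106.450 ms/bit
  a = 488 − 106.450 × 3.3219 = 134.381 ms
Then RT(8) = 134.381 + 106.450 × log₂ 8 = 134.381 + 106.450 × 3 ≈ 453.731 ms.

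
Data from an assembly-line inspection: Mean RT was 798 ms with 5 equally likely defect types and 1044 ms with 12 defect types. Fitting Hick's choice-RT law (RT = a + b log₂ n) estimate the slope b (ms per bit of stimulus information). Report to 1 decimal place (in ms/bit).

b = (RT₂ − RT₁)/(log₂ n₂ − log₂ n₁) = (1044 − 798)/(3.5850 − 2.3219) = 194.769 ms/bit.

194.8 ms/bit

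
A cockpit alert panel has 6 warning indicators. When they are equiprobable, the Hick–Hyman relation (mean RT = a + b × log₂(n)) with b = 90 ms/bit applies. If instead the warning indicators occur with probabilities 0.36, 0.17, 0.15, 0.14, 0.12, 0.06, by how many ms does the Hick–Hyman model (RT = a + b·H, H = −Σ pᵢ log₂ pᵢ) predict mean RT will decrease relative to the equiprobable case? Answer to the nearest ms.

Equiprobable entropy H₀ = log₂ 6 = 2.5850 bits.
Skewed entropy H = −Σ pᵢ log₂ pᵢ = 2.3835 bits.
ΔRT = b·(H₀ − H) = 90 × 0.2015 = 18.14 ms.

18 ms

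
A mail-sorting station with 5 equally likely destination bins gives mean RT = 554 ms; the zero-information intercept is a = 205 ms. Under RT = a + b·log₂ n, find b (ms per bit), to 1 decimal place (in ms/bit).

150.3 ms/bit

5 alternatives carry log₂ 5 = 2.3219 bits; the choice cost is 554 − 205 = 349 ms, so b = 349/2.3219 = 150.306 ms/bit.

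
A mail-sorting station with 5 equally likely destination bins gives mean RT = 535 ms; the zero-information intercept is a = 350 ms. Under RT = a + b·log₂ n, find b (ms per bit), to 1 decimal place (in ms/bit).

79.7 ms/bit

5 alternatives carry log₂ 5 = 2.3219 bits; the choice cost is 535 − 350 = 185 ms, so b = 185/2.3219 = 79.675 ms/bit.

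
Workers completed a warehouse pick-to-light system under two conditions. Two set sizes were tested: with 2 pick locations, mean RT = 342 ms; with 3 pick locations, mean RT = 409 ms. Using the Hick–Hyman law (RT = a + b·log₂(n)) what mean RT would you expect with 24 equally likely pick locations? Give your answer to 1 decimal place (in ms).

With log₂ n on the abscissa the relation is linear; from the two conditions:
  b = (409 − 342) / (log₂ 3 − log₂ 2) = 67 / (1.5850 − 1) = 114.537 ms/bit
  a = 342 − 114.537 × 1 = 227.463 ms
Then RT(24) = 227.463 + 114.537 × log₂ 24 = 227.463 + 114.537 × 4.5850 ≈ 752.612 ms.

752.6 ms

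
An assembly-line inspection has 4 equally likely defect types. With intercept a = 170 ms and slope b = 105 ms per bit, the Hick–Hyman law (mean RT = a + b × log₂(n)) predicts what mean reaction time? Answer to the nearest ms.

log₂(4) = 2 bits, so RT = 170 + 105 × 2 ≈ 380.000 ms.

380 ms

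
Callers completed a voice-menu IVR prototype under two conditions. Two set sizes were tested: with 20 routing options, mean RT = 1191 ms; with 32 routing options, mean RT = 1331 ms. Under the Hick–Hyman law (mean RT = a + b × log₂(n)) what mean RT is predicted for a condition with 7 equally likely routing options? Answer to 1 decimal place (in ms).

878.3 ms

With log₂ n on the abscissa the relation is linear; from the two conditions:
  b = (1331 − 1191) / (log₂ 32 − log₂ 20) = 140 / (5 − 4.3219) = 206.468 ms/bit
  a = 1191 − 206.468 × 4.3219 = 298.661 ms
Then RT(7) = 298.661 + 206.468 × log₂ 7 = 298.661 + 206.468 × 2.8074 ≈ 878.289 ms.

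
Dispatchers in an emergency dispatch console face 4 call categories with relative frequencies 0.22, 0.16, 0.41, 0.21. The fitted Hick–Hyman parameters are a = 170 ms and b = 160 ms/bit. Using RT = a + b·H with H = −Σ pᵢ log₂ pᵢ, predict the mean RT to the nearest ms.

Entropy contributions −pᵢ log₂ pᵢ: 0.4806, 0.4230, 0.5274, 0.4728; sum H = 1.9038 bits.
RT = a + bH = 170 + 160·1.9038 = 474.61 ms.

475 ms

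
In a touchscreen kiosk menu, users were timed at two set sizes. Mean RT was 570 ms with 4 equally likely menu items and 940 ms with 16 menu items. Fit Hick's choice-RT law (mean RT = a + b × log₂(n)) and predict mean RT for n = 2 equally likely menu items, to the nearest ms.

385 ms

Solve the two-equation system in a and b:
  b = (940 − 570) / (log₂ 16 − log₂ 4) = 370 / (4 − 2) = 185 ms/bit
  a = 570 − 185 × 2 = 200 ms
Then RT(2) = 200 + 185 × log₂ 2 = 200 + 185 × 1 ≈ 385.000 ms.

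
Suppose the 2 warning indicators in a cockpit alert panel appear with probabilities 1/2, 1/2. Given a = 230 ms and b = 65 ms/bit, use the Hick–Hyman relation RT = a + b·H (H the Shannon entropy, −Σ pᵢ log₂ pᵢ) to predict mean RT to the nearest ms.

295 ms

Each term −pᵢ log₂ pᵢ: 0.5·1 + 0.5·1; summed, H = 1.000 bits.
Mean RT = a + bH = 230 + 65·1.000 = 295.00 ms.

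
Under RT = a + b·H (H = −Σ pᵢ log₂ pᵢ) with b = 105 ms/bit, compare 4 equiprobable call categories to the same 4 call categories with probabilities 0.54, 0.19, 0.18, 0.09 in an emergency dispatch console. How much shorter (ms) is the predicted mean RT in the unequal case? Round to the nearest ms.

32 ms

Equiprobable entropy H₀ = log₂ 4 = 2.0000 bits.
Skewed entropy H = −Σ pᵢ log₂ pᵢ = 1.6932 bits.
ΔRT = b·(H₀ − H) = 105 × 0.3068 = 32.21 ms.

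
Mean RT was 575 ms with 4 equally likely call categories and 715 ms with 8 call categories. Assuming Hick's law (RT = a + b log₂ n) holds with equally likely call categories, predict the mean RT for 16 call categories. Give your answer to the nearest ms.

RT is linear in log₂ n, so two points fix the line:
  b = (715 − 575) / (log₂ 8 − log₂ 4) = 140 / (3 − 2) = 140 ms/bit
  a = 575 − 140 × 2 = 295 ms
Then RT(16) = 295 + 140 × log₂ 16 = 295 + 140 × 4 ≈ 855.000 ms.

855 ms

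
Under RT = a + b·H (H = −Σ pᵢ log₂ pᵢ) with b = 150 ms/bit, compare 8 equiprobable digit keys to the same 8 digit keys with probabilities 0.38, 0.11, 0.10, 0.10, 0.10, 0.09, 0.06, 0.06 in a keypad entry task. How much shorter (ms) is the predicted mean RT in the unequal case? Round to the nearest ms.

Equiprobable entropy H₀ = log₂ 8 = 3.0000 bits.
Skewed entropy H = −Σ pᵢ log₂ pᵢ = 2.6770 bits.
ΔRT = b·(H₀ − H) = 150 × 0.3230 = 48.44 ms.

48 ms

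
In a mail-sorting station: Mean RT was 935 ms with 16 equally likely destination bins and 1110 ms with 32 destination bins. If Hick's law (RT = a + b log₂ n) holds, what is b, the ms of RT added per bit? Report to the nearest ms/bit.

b = (RT₂ − RT₁)/(log₂ n₂ − log₂ n₁) = (1110 − 935)/(5 − 4) = 175 ms/bit.

175 ms/bit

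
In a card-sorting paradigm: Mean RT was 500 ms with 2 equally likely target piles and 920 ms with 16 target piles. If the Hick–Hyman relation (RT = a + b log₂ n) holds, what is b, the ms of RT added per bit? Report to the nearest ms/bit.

140 ms/bit

b = (RT₂ − RT₁)/(log₂ n₂ − log₂ n₁) = (920 − 500)/(4 − 1) = 140 ms/bit.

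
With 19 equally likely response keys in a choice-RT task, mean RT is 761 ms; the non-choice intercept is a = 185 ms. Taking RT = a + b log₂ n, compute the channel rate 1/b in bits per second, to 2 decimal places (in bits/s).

Choice component = 761 − 185 = 576 ms over log₂(19) = 4.2479 bits.
b = 576 / 4.2479 = 135.596 ms/bit, so 1/b = 7.375 bits/s.

7.37 bits/s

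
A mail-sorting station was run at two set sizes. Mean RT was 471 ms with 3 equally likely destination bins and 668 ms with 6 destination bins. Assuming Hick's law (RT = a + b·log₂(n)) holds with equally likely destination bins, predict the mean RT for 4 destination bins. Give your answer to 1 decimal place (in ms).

Fit slope and intercept:
  b = (668 − 471) / (log₂ 6 − log₂ 3) = 197 / (2.5850 − 1.5850) = 197.000 ms/bit
  a = 471 − 197.000 × 1.5850 = 158.762 ms
Then RT(4) = 158.762 + 197.000 × log₂ 4 = 158.762 + 197.000 × 2 ≈ 552.762 ms.

552.8 ms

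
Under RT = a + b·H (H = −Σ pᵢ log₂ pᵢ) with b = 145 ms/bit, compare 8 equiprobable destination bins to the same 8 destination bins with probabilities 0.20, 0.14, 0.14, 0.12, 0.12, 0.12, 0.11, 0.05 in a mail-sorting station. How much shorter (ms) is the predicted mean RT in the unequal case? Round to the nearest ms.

The RT saving is b·ΔH. Equiprobable H₀ = log₂(8) = 3.0000 bits; with the given probabilities H = 2.9262 bits.
b·(H₀ − H) = 145 × (3.0000 − 2.9262) = 10.70 ms.

11 ms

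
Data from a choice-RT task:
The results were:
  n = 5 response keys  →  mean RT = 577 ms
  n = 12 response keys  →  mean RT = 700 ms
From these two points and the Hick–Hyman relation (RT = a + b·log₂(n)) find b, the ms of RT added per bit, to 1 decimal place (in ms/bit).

97.4 ms/bit

The slope on a log₂ axis is (700 − 577) / (3.5850 − 2.3219) = 97.385 ms/bit.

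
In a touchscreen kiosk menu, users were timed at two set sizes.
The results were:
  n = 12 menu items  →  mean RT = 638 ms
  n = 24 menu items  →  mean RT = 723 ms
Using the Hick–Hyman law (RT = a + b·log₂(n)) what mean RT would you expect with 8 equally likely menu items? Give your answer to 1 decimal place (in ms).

Solve the two-equation system in a and b:
  b = (723 − 638) / (log₂ 24 − log₂ 12) = 85 / (4.5850 − 3.5850) = 85.000 ms/bit
  a = 638 − 85.000 × 3.5850 = 333.278 ms
Then RT(8) = 333.278 + 85.000 × log₂ 8 = 333.278 + 85.000 × 3 ≈ 588.278 ms.

588.3 ms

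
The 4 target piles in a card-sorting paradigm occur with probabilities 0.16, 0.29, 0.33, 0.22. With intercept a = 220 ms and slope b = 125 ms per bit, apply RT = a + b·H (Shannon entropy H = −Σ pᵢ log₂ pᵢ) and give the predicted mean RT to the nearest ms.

464 ms

Entropy contributions −pᵢ log₂ pᵢ: 0.4230, 0.5179, 0.5278, 0.4806; sum H = 1.9493 bits.
RT = a + bH = 220 + 125·1.9493 = 463.66 ms.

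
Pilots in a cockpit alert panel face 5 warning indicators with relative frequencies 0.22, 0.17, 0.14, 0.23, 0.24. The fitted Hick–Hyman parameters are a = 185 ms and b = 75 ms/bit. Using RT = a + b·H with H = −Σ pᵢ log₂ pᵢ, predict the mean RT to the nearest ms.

H = 0.22·log₂(1/0.22) + 0.17·log₂(1/0.17) + 0.14·log₂(1/0.14) + 0.23·log₂(1/0.23) + 0.24·log₂(1/0.24) = 2.2941 bits.
RT = 185 + 75 × 2.2941 = 357.06 ms.

357 ms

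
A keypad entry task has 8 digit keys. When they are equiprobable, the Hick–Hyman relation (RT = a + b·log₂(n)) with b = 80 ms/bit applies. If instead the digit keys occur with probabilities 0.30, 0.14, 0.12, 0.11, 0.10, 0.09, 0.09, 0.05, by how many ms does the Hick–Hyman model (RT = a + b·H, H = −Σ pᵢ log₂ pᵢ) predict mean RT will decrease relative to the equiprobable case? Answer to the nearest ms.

Equiprobable entropy H₀ = log₂ 8 = 3.0000 bits.
Skewed entropy H = −Σ pᵢ log₂ pᵢ = 2.8092 bits.
ΔRT = b·(H₀ − H) = 80 × 0.1908 = 15.27 ms.

15 ms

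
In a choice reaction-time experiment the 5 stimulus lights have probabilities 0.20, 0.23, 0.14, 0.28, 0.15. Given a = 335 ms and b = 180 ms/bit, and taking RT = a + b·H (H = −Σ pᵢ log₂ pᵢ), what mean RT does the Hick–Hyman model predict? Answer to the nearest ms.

Entropy contributions −pᵢ log₂ pᵢ: 0.4644, 0.4877, 0.3971, 0.5142, 0.4105; sum H = 2.2739 bits.
RT = a + bH = 335 + 180·2.2739 = 744.31 ms.

744 ms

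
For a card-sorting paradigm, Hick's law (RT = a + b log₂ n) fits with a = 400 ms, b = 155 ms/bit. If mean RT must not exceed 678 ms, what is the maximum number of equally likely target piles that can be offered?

155·log₂ n ≤ 678 − 400 = 278, giving log₂ n ≤ 1.7935 and n ≤ 3.467. The largest whole number is 3.

3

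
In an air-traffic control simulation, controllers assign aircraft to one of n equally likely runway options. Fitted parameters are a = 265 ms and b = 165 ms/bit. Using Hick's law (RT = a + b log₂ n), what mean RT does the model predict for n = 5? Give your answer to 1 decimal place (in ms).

648.1 ms

log₂(5) = 2.3219 bits, so RT = 265 + 165 × 2.3219 ≈ 648.118 ms.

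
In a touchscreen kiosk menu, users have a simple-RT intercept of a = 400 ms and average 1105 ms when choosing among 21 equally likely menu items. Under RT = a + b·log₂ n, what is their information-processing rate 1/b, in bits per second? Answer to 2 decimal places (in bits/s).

b = (1105 − 400)/log₂ 21 = 705/4.3923 = 160.508 ms per bit = 0.16051 s/bit; the reciprocal is 6.230 bits/s.

6.23 bits/s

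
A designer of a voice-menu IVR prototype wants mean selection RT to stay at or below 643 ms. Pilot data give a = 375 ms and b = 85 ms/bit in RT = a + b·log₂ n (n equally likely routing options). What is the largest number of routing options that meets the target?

8

Information budget: (643 − 375)/85 = 3.1529 bits, so n ≤ 2^3.1529 = 8.895 → at most 8.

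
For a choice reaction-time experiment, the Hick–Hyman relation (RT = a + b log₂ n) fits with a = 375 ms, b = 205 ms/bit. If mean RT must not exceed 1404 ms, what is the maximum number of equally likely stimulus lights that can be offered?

205·log₂ n ≤ 1404 − 375 = 1029, giving log₂ n ≤ 5.0195 and n ≤ 32.436. The largest whole number is 32.

32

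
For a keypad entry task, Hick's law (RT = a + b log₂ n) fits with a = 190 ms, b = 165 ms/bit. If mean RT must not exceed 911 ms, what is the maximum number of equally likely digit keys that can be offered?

20

Set 190 + 165·log₂ n ≤ 911 → log₂ n ≤ (911 − 190)/165 = 4.3697.
So n ≤ 2^4.3697 = 20.673; the largest integer n is 20.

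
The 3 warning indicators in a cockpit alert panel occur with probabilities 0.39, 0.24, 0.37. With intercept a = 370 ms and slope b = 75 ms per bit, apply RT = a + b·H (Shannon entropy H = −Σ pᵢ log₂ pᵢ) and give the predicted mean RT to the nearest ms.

Entropy contributions −pᵢ log₂ pᵢ: 0.5298, 0.4941, 0.5307; sum H = 1.5547 bits.
RT = a + bH = 370 + 75·1.5547 = 486.60 ms.

487 ms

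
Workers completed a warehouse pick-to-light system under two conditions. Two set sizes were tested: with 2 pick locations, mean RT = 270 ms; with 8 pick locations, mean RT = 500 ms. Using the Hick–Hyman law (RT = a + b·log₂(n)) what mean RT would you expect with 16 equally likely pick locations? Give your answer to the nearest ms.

615 ms

With log₂ n on the abscissa the relation is linear; from the two conditions:
  b = (500 − 270) / (log₂ 8 − log₂ 2) = 230 / (3 − 1) = 115 ms/bit
  a = 270 − 115 × 1 = 155 ms
Then RT(16) = 155 + 115 × log₂ 16 = 155 + 115 × 4 ≈ 615.000 ms.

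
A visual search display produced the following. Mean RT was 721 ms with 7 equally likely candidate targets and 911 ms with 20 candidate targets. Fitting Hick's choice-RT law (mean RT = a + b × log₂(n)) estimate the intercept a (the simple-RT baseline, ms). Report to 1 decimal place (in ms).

The slope on a log₂ axis is (911 − 721) / (4.3219 − 2.8074) = 125.448 ms/bit.
Intercept: a = 721 − 125.448·log₂(7) = 368.823 ms.

368.8 ms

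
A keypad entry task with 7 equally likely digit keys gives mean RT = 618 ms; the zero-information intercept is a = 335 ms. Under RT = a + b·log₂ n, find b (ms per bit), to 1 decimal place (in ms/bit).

100.8 ms/bit

b = (618 − 335) / log₂(7) = 283 / 2.8074 = 100.807 ms/bit.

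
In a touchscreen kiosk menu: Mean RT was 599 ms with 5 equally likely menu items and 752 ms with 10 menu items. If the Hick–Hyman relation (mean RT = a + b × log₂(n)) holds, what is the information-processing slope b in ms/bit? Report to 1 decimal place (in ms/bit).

b = (RT₂ − RT₁)/(log₂ n₂ − log₂ n₁) = (752 − 599)/(3.3219 − 2.3219) = 153.000 ms/bit.

153.0 ms/bit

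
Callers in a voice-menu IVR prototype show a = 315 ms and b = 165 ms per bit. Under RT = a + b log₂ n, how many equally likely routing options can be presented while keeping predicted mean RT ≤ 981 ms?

16

165·log₂ n ≤ 981 − 315 = 666, giving log₂ n ≤ 4.0364 and n ≤ 16.408. The largest whole number is 16.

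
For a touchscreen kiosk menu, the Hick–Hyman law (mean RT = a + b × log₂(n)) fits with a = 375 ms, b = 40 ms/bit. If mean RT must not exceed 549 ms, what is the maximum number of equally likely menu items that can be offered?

40·log₂ n ≤ 549 − 375 = 174, giving log₂ n ≤ 4.3500 and n ≤ 20.393. The largest whole number is 20.

20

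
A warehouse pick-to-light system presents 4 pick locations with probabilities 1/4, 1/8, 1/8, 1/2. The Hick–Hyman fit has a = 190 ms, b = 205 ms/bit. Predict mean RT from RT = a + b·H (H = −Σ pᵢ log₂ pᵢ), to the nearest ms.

Each term −pᵢ log₂ pᵢ: 0.25·2 + 0.125·3 + 0.125·3 + 0.5·1; summed, H = 1.750 bits.
Mean RT = a + bH = 190 + 205·1.750 = 548.75 ms.

549 ms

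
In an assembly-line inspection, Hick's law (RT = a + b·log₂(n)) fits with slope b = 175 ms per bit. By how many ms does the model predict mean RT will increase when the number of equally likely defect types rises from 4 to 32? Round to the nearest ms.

ΔRT = (a + b log₂ n₂) − (a + b log₂ n₁) = b·(log₂ n₂ − log₂ n₁).
log₂(32) − log₂(4) = log₂(32/4) = log₂(8) = 3.
ΔRT = 175 × 3.0000 = 525.000 ms.

525 ms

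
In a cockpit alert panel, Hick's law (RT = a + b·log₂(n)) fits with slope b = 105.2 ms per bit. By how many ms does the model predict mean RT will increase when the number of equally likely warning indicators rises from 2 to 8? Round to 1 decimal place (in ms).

210.4 ms

ΔRT = (a + b log₂ n₂) − (a + b log₂ n₁) = b·(log₂ n₂ − log₂ n₁).
log₂(8) − log₂(2) = log₂(8/2) = log₂(4) = 2.
ΔRT = 105.2 × 2.0000 = 210.400 ms.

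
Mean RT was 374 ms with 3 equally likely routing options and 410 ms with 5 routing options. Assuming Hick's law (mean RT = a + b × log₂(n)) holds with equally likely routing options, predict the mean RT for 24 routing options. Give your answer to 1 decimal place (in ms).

520.5 ms

Solve the two-equation system in a and b:
  b = (410 − 374) / (log₂ 5 − log₂ 3) = 36 / (2.3219 − 1.5850) = 48.849 ms/bit
  a = 374 − 48.849 × 1.5850 = 296.576 ms
Then RT(24) = 296.576 + 48.849 × log₂ 24 = 296.576 + 48.849 × 4.5850 ≈ 520.547 ms.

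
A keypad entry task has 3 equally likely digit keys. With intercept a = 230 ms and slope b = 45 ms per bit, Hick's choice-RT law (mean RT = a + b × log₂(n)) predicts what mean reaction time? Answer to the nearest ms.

log₂(3) = 1.5850 bits, so RT = 230 + 45 × 1.5850 ≈ 301.323 ms.

301 ms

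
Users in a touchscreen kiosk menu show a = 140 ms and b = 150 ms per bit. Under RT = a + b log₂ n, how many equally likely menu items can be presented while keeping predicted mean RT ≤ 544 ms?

Set 140 + 150·log₂ n ≤ 544 → log₂ n ≤ (544 − 140)/150 = 2.6933.
So n ≤ 2^2.6933 = 6.468; the largest integer n is 6.

6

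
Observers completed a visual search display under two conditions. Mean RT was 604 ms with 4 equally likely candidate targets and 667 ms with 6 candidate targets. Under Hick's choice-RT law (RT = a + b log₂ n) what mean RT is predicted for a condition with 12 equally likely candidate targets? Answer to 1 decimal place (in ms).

RT is linear in log₂ n, so two points fix the line:
  b = (667 − 604) / (log₂ 6 − log₂ 4) = 63 / (2.5850 − 2) = 107.699 ms/bit
  a = 604 − 107.699 × 2 = 388.602 ms
Then RT(12) = 388.602 + 107.699 × log₂ 12 = 388.602 + 107.699 × 3.5850 ≈ 774.699 ms.

774.7 ms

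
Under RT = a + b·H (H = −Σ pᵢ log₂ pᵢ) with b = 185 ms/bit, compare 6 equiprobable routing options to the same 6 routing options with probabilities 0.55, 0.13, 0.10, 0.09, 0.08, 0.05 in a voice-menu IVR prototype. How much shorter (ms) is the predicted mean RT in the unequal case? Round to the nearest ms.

Equiprobable entropy H₀ = log₂ 6 = 2.5850 bits.
Skewed entropy H = −Σ pᵢ log₂ pᵢ = 2.0095 bits.
ΔRT = b·(H₀ − H) = 185 × 0.5755 = 106.47 ms.

106 ms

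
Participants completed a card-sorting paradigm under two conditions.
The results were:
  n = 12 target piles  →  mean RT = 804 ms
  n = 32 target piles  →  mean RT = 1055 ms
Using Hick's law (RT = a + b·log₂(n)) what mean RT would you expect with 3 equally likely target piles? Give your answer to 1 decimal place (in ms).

RT is linear in log₂ n, so two points fix the line:
  b = (1055 − 804) / (log₂ 32 − log₂ 12) = 251 / (5 − 3.5850) = 177.380 ms/bit
  a = 804 − 177.380 × 3.5850 = 168.098 ms
Then RT(3) = 168.098 + 177.380 × log₂ 3 = 168.098 + 177.380 × 1.5850 ≈ 449.239 ms.

449.2 ms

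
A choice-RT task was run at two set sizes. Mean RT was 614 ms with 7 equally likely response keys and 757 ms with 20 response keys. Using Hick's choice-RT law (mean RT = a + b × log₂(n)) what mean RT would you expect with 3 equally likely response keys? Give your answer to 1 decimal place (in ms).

498.6 ms

With log₂ n on the abscissa the relation is linear; from the two conditions:
  b = (757 − 614) / (log₂ 20 − log₂ 7) = 143 / (4.3219 − 2.8074) = 94.416 ms/bit
  a = 614 − 94.416 × 2.8074 = 348.941 ms
Then RT(3) = 348.941 + 94.416 × log₂ 3 = 348.941 + 94.416 × 1.5850 ≈ 498.587 ms.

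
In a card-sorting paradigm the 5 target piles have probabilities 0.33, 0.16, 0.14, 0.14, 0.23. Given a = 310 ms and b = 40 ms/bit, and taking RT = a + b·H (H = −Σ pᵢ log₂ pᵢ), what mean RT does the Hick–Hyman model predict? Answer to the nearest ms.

399 ms

H = 0.33·log₂(1/0.33) + 0.16·log₂(1/0.16) + 0.14·log₂(1/0.14) + 0.14·log₂(1/0.14) + 0.23·log₂(1/0.23) = 2.2327 bits.
RT = 310 + 40 × 2.2327 = 399.31 ms.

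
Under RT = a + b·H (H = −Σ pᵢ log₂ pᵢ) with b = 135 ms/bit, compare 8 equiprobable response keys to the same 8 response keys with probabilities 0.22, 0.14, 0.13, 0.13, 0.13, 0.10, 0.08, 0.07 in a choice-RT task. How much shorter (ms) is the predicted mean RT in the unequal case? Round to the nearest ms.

11 ms

Equiprobable entropy H₀ = log₂ 8 = 3.0000 bits.
Skewed entropy H = −Σ pᵢ log₂ pᵢ = 2.9179 bits.
ΔRT = b·(H₀ − H) = 135 × 0.0821 = 11.09 ms.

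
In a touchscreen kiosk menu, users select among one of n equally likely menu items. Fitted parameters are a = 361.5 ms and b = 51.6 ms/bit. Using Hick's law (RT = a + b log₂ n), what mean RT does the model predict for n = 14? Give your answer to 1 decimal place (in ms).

log₂(14) = 3.8074 bits, so RT = 361.5 + 51.6 × 3.8074 ≈ 557.960 ms.

558.0 ms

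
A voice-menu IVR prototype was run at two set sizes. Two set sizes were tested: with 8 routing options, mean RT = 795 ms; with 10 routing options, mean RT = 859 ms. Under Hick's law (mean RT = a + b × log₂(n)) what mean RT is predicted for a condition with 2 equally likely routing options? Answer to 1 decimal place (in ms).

397.4 ms

RT is linear in log₂ n, so two points fix the line:
  b = (859 − 795) / (log₂ 10 − log₂ 8) = 64 / (3.3219 − 3) = 198.802 ms/bit
  a = 795 − 198.802 × 3 = 198.594 ms
Then RT(2) = 198.594 + 198.802 × log₂ 2 = 198.594 + 198.802 × 1 ≈ 397.396 ms.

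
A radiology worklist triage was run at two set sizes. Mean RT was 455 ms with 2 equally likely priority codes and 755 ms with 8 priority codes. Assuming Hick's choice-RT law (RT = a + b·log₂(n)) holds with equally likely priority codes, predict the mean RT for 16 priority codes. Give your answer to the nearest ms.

905 ms

RT is linear in log₂ n, so two points fix the line:
  b = (755 − 455) / (log₂ 8 − log₂ 2) = 300 / (3 − 1) = 150 ms/bit
  a = 455 − 150 × 1 = 305 ms
Then RT(16) = 305 + 150 × log₂ 16 = 305 + 150 × 4 ≈ 905.000 ms.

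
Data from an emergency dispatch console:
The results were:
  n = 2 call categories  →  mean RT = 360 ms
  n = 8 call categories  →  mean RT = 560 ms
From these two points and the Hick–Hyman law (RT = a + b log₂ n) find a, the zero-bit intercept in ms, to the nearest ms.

The slope on a log₂ axis is (560 − 360) / (3 − 1) = 100 ms/bit.
Intercept: a = 360 − 100·log₂(2) = 260.000 ms.

260 ms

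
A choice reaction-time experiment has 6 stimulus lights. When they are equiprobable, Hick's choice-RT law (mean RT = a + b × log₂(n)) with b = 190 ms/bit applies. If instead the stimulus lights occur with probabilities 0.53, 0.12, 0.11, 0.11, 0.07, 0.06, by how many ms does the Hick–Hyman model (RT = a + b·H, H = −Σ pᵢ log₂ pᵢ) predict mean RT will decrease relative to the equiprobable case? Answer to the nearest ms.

Equiprobable entropy H₀ = log₂ 6 = 2.5850 bits.
Skewed entropy H = −Σ pᵢ log₂ pᵢ = 2.0652 bits.
ΔRT = b·(H₀ − H) = 190 × 0.5198 = 98.76 ms.

99 ms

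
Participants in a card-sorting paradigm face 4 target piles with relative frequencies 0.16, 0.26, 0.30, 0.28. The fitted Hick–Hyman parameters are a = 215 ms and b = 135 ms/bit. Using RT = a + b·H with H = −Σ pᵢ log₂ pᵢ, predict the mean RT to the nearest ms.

Entropy contributions −pᵢ log₂ pᵢ: 0.4230, 0.5053, 0.5211, 0.5142; sum H = 1.9636 bits.
RT = a + bH = 215 + 135·1.9636 = 480.09 ms.

480 ms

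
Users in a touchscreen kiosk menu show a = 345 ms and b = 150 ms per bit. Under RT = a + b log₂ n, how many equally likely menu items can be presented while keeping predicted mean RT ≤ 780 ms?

7

Information budget: (780 − 345)/150 = 2.9000 bits, so n ≤ 2^2.9000 = 7.464 → at most 7.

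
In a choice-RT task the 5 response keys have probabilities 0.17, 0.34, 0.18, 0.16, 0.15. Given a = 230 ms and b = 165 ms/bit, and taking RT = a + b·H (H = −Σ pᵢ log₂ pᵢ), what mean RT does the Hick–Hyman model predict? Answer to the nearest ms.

600 ms

H = 0.17·log₂(1/0.17) + 0.34·log₂(1/0.34) + 0.18·log₂(1/0.18) + 0.16·log₂(1/0.16) + 0.15·log₂(1/0.15) = 2.2426 bits.
RT = 230 + 165 × 2.2426 = 600.03 ms.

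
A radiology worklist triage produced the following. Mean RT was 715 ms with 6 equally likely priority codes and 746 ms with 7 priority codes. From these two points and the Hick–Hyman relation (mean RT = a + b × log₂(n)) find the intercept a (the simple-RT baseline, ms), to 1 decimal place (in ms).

354.7 ms

The slope on a log₂ axis is (746 − 715) / (2.8074 − 2.5850) = 139.393 ms/bit.
a = RT₁ − b·log₂ n₁ = 715 − 139.393 × 2.5850 = 354.674 ms.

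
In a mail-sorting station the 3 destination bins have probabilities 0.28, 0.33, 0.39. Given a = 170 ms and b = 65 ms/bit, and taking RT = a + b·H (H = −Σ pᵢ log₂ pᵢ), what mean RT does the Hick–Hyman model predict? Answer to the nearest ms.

272 ms

Entropy contributions −pᵢ log₂ pᵢ: 0.5142, 0.5278, 0.5298; sum H = 1.5718 bits.
RT = a + bH = 170 + 65·1.5718 = 272.17 ms.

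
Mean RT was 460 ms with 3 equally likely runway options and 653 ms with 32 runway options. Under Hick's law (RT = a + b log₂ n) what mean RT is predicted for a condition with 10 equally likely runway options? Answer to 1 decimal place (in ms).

Solve the two-equation system in a and b:
  b = (653 − 460) / (log₂ 32 − log₂ 3) = 193 / (5 − 1.5850) = 56.515 ms/bit
  a = 460 − 56.515 × 1.5850 = 370.426 ms
Then RT(10) = 370.426 + 56.515 × log₂ 10 = 370.426 + 56.515 × 3.3219 ≈ 558.164 ms.

558.2 ms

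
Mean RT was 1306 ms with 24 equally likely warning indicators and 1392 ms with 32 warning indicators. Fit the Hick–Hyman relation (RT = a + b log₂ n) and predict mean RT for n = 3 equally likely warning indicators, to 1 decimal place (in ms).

684.4 ms

RT is linear in log₂ n, so two points fix the line:
  b = (1392 − 1306) / (log₂ 32 − log₂ 24) = 86 / (5 − 4.5850) = 207.210 ms/bit
  a = 1306 − 207.210 × 4.5850 = 355.949 ms
Then RT(3) = 355.949 + 207.210 × log₂ 3 = 355.949 + 207.210 × 1.5850 ≈ 684.369 ms.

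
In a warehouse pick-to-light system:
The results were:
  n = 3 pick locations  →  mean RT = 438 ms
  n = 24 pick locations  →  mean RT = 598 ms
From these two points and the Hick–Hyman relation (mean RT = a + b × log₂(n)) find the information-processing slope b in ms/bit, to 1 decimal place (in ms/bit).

The slope on a log₂ axis is (598 − 438) / (4.5850 − 1.5850) = 53.333 ms/bit.

53.3 ms/bit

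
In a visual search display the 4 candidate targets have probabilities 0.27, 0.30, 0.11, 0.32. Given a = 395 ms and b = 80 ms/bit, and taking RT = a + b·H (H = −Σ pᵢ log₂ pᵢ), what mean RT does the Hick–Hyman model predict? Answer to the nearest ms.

Entropy contributions −pᵢ log₂ pᵢ: 0.5100, 0.5211, 0.3503, 0.5260; sum H = 1.9074 bits.
RT = a + bH = 395 + 80·1.9074 = 547.59 ms.

548 ms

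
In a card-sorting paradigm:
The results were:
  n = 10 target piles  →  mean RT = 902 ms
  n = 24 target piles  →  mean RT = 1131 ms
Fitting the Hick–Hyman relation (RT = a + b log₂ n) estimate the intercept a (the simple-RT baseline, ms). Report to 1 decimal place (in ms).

299.7 ms

b = (RT₂ − RT₁)/(log₂ n₂ − log₂ n₁) = (1131 − 902)/(4.5850 − 3.3219) = 181.309 ms/bit.
a = RT₁ − b·log₂ n₁ = 902 − 181.309 × 3.3219 = 299.703 ms.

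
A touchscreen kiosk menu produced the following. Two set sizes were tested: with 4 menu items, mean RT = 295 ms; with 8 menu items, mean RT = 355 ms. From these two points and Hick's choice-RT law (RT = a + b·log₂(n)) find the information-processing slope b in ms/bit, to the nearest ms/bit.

60 ms/bit

b = (RT₂ − RT₁)/(log₂ n₂ − log₂ n₁) = (355 − 295)/(3 − 2) = 60 ms/bit.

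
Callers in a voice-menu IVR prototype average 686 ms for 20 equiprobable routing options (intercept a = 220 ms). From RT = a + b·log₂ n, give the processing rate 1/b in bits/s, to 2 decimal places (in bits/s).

b = (686 − 220)/log₂ 20 = 466/4.3219 = 107.822 ms per bit = 0.10782 s/bit; the reciprocal is 9.275 bits/s.

9.27 bits/s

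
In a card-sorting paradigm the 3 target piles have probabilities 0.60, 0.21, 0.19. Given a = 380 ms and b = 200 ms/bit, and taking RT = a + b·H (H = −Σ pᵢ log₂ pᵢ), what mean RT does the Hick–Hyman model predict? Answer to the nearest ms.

Entropy contributions −pᵢ log₂ pᵢ: 0.4422, 0.4728, 0.4552; sum H = 1.3702 bits.
RT = a + bH = 380 + 200·1.3702 = 654.05 ms.

654 ms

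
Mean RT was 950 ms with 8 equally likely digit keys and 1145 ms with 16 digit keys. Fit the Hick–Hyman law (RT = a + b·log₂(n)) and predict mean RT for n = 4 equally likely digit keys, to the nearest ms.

Fit slope and intercept:
  b = (1145 − 950) / (log₂ 16 − log₂ 8) = 195 / (4 − 3) = 195 ms/bit
  a = 950 − 195 × 3 = 365 ms
Then RT(4) = 365 + 195 × log₂ 4 = 365 + 195 × 2 ≈ 755.000 ms.

755 ms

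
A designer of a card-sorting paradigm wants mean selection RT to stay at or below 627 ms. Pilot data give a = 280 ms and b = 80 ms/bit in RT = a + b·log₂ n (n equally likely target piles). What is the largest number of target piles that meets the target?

20

80·log₂ n ≤ 627 − 280 = 347, giving log₂ n ≤ 4.3375 and n ≤ 20.217. The largest whole number is 20.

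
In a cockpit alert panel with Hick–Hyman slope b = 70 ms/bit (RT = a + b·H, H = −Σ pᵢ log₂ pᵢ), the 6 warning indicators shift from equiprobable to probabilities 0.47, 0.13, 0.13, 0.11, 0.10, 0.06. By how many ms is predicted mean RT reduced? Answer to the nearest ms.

The RT saving is b·ΔH. Equiprobable H₀ = log₂(6) = 2.5850 bits; with the given probabilities H = 2.2033 bits.
b·(H₀ − H) = 70 × (2.5850 − 2.2033) = 26.72 ms.

27 ms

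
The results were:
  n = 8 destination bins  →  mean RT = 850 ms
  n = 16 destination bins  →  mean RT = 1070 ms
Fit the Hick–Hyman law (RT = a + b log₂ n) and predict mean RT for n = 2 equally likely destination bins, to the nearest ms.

410 ms

Fit slope and intercept:
  b = (1070 − 850) / (log₂ 16 − log₂ 8) = 220 / (4 − 3) = 220 ms/bit
  a = 850 − 220 × 3 = 190 ms
Then RT(2) = 190 + 220 × log₂ 2 = 190 + 220 × 1 ≈ 410.000 ms.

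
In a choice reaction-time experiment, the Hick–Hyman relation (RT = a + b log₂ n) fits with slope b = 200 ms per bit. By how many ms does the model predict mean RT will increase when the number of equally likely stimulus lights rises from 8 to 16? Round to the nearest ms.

The intercept a cancels: ΔRT = b·(log₂ n₂ − log₂ n₁) = b·log₂(n₂/n₁).
log₂(16) − log₂(8) = log₂(16/8) = log₂(2) = 1.
ΔRT = 200 × 1.0000 = 200.000 ms.

200 ms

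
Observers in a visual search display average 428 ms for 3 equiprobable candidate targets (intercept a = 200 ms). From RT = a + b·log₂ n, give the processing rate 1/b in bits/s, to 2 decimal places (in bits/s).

6.95 bits/s

b = (428 − 200)/log₂ 3 = 228/1.5850 = 143.852 ms per bit = 0.14385 s/bit; the reciprocal is 6.952 bits/s.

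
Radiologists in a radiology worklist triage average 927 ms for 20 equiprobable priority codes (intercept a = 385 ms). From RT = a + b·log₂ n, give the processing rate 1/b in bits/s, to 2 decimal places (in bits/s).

7.97 bits/s

Choice component = 927 − 385 = 542 ms over log₂(20) = 4.3219 bits.
b = 542 / 4.3219 = 125.407 ms/bit, so 1/b = 7.974 bits/s.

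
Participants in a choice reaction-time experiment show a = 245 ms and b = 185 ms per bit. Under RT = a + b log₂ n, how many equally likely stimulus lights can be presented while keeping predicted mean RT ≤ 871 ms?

185·log₂ n ≤ 871 − 245 = 626, giving log₂ n ≤ 3.3838 and n ≤ 10.438. The largest whole number is 10.

10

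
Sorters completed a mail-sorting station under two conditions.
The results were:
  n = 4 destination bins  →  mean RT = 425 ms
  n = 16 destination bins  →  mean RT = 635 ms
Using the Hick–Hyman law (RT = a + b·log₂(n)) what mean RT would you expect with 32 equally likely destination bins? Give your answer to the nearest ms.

Solve the two-equation system in a and b:
  b = (635 − 425) / (log₂ 16 − log₂ 4) = 210 / (4 − 2) = 105 ms/bit
  a = 425 − 105 × 2 = 215 ms
Then RT(32) = 215 + 105 × log₂ 32 = 215 + 105 × 5 ≈ 740.000 ms.

740 ms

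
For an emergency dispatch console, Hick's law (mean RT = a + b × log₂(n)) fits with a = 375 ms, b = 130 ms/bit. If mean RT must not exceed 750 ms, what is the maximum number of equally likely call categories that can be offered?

7

Information budget: (750 − 375)/130 = 2.8846 bits, so n ≤ 2^2.8846 = 7.385 → at most 7.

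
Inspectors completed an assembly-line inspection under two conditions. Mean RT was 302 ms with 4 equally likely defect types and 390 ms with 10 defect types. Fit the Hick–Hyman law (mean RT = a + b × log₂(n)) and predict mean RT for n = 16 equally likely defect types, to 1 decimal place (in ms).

RT is linear in log₂ n, so two points fix the line:
  b = (390 − 302) / (log₂ 10 − log₂ 4) = 88 / (3.3219 − 2) = 66.569 ms/bit
  a = 302 − 66.569 × 2 = 168.861 ms
Then RT(16) = 168.861 + 66.569 × log₂ 16 = 168.861 + 66.569 × 4 ≈ 435.139 ms.

435.1 ms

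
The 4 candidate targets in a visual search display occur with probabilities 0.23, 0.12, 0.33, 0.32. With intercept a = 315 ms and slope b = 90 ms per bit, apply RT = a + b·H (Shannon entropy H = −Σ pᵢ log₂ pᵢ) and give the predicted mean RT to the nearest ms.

H = 0.23·log₂(1/0.23) + 0.12·log₂(1/0.12) + 0.33·log₂(1/0.33) + 0.32·log₂(1/0.32) = 1.9086 bits.
RT = 315 + 90 × 1.9086 = 486.77 ms.

487 ms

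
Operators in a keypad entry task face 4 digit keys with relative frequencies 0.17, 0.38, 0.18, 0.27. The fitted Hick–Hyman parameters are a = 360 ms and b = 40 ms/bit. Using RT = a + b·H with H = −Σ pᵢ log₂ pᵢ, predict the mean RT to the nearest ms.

437 ms

Entropy contributions −pᵢ log₂ pᵢ: 0.4346, 0.5305, 0.4453, 0.5100; sum H = 1.9204 bits.
RT = a + bH = 360 + 40·1.9204 = 436.81 ms.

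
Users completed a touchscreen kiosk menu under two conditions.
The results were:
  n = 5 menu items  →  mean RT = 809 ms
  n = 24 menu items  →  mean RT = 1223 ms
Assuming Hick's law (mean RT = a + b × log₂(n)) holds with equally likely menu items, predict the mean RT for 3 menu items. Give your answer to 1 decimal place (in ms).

674.2 ms

Solve the two-equation system in a and b:
  b = (1223 − 809) / (log₂ 24 − log₂ 5) = 414 / (4.5850 − 2.3219) = 182.940 ms/bit
  a = 809 − 182.940 × 2.3219 = 384.226 ms
Then RT(3) = 384.226 + 182.940 × log₂ 3 = 384.226 + 182.940 × 1.5850 ≈ 674.179 ms.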